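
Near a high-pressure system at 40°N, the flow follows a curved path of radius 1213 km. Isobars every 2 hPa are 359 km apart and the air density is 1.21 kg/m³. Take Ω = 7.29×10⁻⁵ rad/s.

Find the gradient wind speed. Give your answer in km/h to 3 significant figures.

18.5 km/h

Coriolis parameter at 40°N:
f = 2Ω sin φ = 2 × 7.29×10⁻⁵ × sin 40° = 9.37×10⁻⁵ s⁻¹
Pressure gradient: |∂P/∂n| = 200 Pa / 359000 m = 5.57×10⁻⁴ Pa/m
Geostrophic speed: V_g = |∂P/∂n|/(fρ) = 5.57×10⁻⁴/(9.37×10⁻⁵ × 1.21) = 4.91 m/s
Around a high, pressure-gradient force acts outward with centrifugal, so Coriolis balances both:
fV = (1/ρ)|∂P/∂n| + V²/R  →  V² − fR·V + fR·V_g = 0
With fR = 9.37×10⁻⁵ × 1213×10³ m = 114 m/s:
V = [fR − √((fR)² − 4 fR V_g)]/2 = [114 − √(114² − 4×114×4.91)]/2 = 5.15 m/s
Supergeostrophic (V > V_g = 4.91 m/s), as expected around a high.
Converting: 5.15 m/s × 3.6 = 18.5 km/h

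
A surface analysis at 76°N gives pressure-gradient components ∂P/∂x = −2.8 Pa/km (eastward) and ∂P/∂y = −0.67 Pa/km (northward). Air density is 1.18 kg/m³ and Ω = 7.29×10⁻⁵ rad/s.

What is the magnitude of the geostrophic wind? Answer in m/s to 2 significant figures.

Coriolis parameter at 76°N:
f = 2Ω sin φ = 2 × 7.29×10⁻⁵ × sin 76° = 1.41×10⁻⁴ s⁻¹
Component geostrophic relations (x east, y north):
u_g = −(1/(fρ)) ∂P/∂y,  v_g = (1/(fρ)) ∂P/∂x
u_g = −(−0.67×10⁻³)/(1.41×10⁻⁴ × 1.18) = 4.01 m/s;  v_g = (−2.8×10⁻³)/(1.41×10⁻⁴ × 1.18) = −16.8 m/s
|V_g| = √(u_g² + v_g²) = 17.2 m/s

17 m/s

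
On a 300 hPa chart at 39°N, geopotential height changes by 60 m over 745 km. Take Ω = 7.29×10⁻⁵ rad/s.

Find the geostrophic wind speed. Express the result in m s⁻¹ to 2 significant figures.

8.6 m s⁻¹

Coriolis parameter at 39°N:
f = 2Ω sin φ = 2 × 7.29×10⁻⁵ × sin 39° = 9.18×10⁻⁵ s⁻¹
Height gradient: |∂Z/∂n| = 60 m / 745000 m = 8.05×10⁻⁵
On a pressure surface, geostrophic balance gives V_g = (g/f)|∂Z/∂n|:
V_g = 9.81 × 8.05×10⁻⁵ / 9.18×10⁻⁵ = 8.61 m/s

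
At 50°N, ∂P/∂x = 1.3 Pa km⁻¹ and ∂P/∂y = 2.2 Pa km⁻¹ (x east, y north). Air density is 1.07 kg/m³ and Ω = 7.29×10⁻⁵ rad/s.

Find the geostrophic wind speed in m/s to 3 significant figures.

Coriolis parameter at 50°N:
f = 2Ω sin φ = 2 × 7.29×10⁻⁵ × sin 50° = 1.12×10⁻⁴ s⁻¹
Component geostrophic relations (x east, y north):
u_g = −(1/(fρ)) ∂P/∂y,  v_g = (1/(fρ)) ∂P/∂x
u_g = −(2.2×10⁻³)/(1.12×10⁻⁴ × 1.07) = −18.4 m/s;  v_g = (1.3×10⁻³)/(1.12×10⁻⁴ × 1.07) = 10.9 m/s
|V_g| = √(u_g² + v_g²) = 21.4 m/s

21.4 m/s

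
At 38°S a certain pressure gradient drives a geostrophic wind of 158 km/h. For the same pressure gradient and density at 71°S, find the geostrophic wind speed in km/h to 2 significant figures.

100 km/h

With the same pressure gradient and density, V_g ∝ 1/f ∝ 1/sin φ.
V₂ = V₁ · sin φ₁ / sin φ₂ = 158 × sin 38° / sin 71°
V₂ = 158 × 0.6157/0.9455 = 100 km/h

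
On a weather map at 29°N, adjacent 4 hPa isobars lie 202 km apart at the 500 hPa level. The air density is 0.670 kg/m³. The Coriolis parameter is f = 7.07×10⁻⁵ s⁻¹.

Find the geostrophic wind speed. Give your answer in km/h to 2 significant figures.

150 km/h

Pressure gradient: |∂P/∂n| = 400 Pa / 202000 m = 1.98×10⁻³ Pa/m
Geostrophic balance (pressure-gradient force = Coriolis force):
V_g = (1/(fρ)) |∂P/∂n| = 1.98×10⁻³ / (7.07×10⁻⁵ × 0.670) = 41.8 m/s
Converting: 41.8 m/s × 3.6 = 150 km/h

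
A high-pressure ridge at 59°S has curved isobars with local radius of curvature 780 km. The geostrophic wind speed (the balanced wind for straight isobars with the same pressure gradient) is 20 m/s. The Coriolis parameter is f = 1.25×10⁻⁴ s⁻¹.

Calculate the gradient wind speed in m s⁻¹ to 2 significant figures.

28 m s⁻¹

Around a high, pressure-gradient force acts outward with centrifugal, so Coriolis balances both:
fV = (1/ρ)|∂P/∂n| + V²/R  →  V² − fR·V + fR·V_g = 0
With fR = 1.25×10⁻⁴ × 780×10³ m = 97.5 m/s:
V = [fR − √((fR)² − 4 fR V_g)]/2 = [97.5 − √(97.5² − 4×97.5×20)]/2 = 28.1 m/s
Supergeostrophic (V > V_g = 20 m/s), as expected around a high.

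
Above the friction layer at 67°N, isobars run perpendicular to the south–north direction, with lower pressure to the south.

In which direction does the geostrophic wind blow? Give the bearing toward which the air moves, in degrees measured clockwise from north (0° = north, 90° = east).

270°

The pressure-gradient force points toward the south (bearing 180°).
Geostrophic balance: in the Northern Hemisphere the Coriolis force deflects motion to the right, so the geostrophic wind blows 90° to the right of the pressure-gradient force (low pressure on the left).
Rotating 180° by 90° clockwise gives 270° — the wind blows toward the west.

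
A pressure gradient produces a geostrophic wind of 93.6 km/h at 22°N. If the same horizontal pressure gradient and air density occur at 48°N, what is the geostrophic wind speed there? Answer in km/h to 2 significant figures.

With the same pressure gradient and density, V_g ∝ 1/f ∝ 1/sin φ.
V₂ = V₁ · sin φ₁ / sin φ₂ = 93.6 × sin 22° / sin 48°
V₂ = 93.6 × 0.3746/0.7431 = 47 km/h

47 km/h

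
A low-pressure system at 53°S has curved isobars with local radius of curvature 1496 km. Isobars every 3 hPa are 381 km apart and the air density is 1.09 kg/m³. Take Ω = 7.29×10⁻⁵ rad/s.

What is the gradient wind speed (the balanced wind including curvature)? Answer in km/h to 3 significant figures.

21.6 km/h

Coriolis parameter at 53°S:
f = 2Ω sin φ = 2 × 7.29×10⁻⁵ × sin 53° = 1.16×10⁻⁴ s⁻¹
Pressure gradient: |∂P/∂n| = 300 Pa / 381000 m = 7.87×10⁻⁴ Pa/m
Geostrophic speed: V_g = |∂P/∂n|/(fρ) = 7.87×10⁻⁴/(1.16×10⁻⁴ × 1.09) = 6.20 m/s
Around a low, centrifugal force acts outward with Coriolis, so pressure-gradient force balances both:
(1/ρ)|∂P/∂n| = fV + V²/R  →  V² + fR·V − fR·V_g = 0
With fR = 1.16×10⁻⁴ × 1496×10³ m = 174 m/s:
V = [−fR + √((fR)² + 4 fR V_g)]/2 = [−174 + √(174² + 4×174×6.2)]/2 = 6 m/s
Subgeostrophic (V < V_g = 6.2 m/s), as expected around a low.
Converting: 6 m/s × 3.6 = 21.6 km/h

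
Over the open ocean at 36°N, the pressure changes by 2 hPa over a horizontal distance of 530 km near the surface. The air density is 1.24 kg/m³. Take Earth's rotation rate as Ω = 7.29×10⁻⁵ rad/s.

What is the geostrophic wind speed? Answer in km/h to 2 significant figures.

Coriolis parameter at 36°N:
f = 2Ω sin φ = 2 × 7.29×10⁻⁵ × sin 36° = 8.57×10⁻⁵ s⁻¹
Pressure gradient: |∂P/∂n| = 200 Pa / 530000 m = 3.77×10⁻⁴ Pa/m
Geostrophic balance (pressure-gradient force = Coriolis force):
V_g = (1/(fρ)) |∂P/∂n| = 3.77×10⁻⁴ / (8.57×10⁻⁵ × 1.24) = 3.55 m/s
Converting: 3.55 m/s × 3.6 = 13 km/h

13 km/h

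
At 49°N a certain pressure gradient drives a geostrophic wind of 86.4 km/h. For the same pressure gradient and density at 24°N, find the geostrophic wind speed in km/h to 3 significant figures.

160 km/h

With the same pressure gradient and density, V_g ∝ 1/f ∝ 1/sin φ.
V₂ = V₁ · sin φ₁ / sin φ₂ = 86.4 × sin 49° / sin 24°
V₂ = 86.4 × 0.7547/0.4067 = 160 km/h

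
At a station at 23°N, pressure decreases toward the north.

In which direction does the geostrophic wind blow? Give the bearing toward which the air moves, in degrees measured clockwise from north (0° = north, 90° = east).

The pressure-gradient force points toward the north (bearing 000°).
Geostrophic balance: in the Northern Hemisphere the Coriolis force deflects motion to the right, so the geostrophic wind blows 90° to the right of the pressure-gradient force (low pressure on the left).
Rotating 000° by 90° clockwise gives 090° — the wind blows toward the east.

090°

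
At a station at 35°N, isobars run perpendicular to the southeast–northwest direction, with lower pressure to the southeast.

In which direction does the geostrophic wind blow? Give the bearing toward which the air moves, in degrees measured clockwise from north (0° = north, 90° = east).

225°

The pressure-gradient force points toward the southeast (bearing 135°).
Geostrophic balance: in the Northern Hemisphere the Coriolis force deflects motion to the right, so the geostrophic wind blows 90° to the right of the pressure-gradient force (low pressure on the left).
Rotating 135° by 90° clockwise gives 225° — the wind blows toward the southwest.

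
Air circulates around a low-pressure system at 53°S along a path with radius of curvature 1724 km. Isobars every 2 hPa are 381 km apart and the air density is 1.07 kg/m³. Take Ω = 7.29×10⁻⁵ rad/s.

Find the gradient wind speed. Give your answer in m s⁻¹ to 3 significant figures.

Coriolis parameter at 53°S:
f = 2Ω sin φ = 2 × 7.29×10⁻⁵ × sin 53° = 1.16×10⁻⁴ s⁻¹
Pressure gradient: |∂P/∂n| = 200 Pa / 381000 m = 5.25×10⁻⁴ Pa/m
Geostrophic speed: V_g = |∂P/∂n|/(fρ) = 5.25×10⁻⁴/(1.16×10⁻⁴ × 1.07) = 4.21 m/s
Around a low, centrifugal force acts outward with Coriolis, so pressure-gradient force balances both:
(1/ρ)|∂P/∂n| = fV + V²/R  →  V² + fR·V − fR·V_g = 0
With fR = 1.16×10⁻⁴ × 1724×10³ m = 201 m/s:
V = [−fR + √((fR)² + 4 fR V_g)]/2 = [−201 + √(201² + 4×201×4.21)]/2 = 4.13 m/s
Subgeostrophic (V < V_g = 4.21 m/s), as expected around a low.

4.13 m s⁻¹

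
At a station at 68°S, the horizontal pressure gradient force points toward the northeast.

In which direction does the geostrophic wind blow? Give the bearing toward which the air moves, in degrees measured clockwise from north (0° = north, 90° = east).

The pressure-gradient force points toward the northeast (bearing 045°).
Geostrophic balance: in the Southern Hemisphere the Coriolis force deflects motion to the left, so the geostrophic wind blows 90° to the left of the pressure-gradient force (low pressure on the right).
Rotating 045° by 90° counterclockwise gives 315° — the wind blows toward the northwest.

315°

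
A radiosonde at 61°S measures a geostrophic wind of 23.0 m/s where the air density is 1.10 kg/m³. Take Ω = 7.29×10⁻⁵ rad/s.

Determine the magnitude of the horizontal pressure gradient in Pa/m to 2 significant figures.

3.2×10⁻³ Pa/m

Coriolis parameter at 61°S:
f = 2Ω sin φ = 2 × 7.29×10⁻⁵ × sin 61° = 1.28×10⁻⁴ s⁻¹
Geostrophic balance rearranged: |∂P/∂n| = f ρ V_g
|∂P/∂n| = 1.28×10⁻⁴ × 1.10 × 23.0 = 3.23×10⁻³ Pa/m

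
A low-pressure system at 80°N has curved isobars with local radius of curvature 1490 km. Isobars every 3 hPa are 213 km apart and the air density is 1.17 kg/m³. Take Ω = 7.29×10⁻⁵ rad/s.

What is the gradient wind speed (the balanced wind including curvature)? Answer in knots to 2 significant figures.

Coriolis parameter at 80°N:
f = 2Ω sin φ = 2 × 7.29×10⁻⁵ × sin 80° = 1.44×10⁻⁴ s⁻¹
Pressure gradient: |∂P/∂n| = 300 Pa / 213000 m = 1.41×10⁻³ Pa/m
Geostrophic speed: V_g = |∂P/∂n|/(fρ) = 1.41×10⁻³/(1.44×10⁻⁴ × 1.17) = 8.38 m/s
Around a low, centrifugal force acts outward with Coriolis, so pressure-gradient force balances both:
(1/ρ)|∂P/∂n| = fV + V²/R  →  V² + fR·V − fR·V_g = 0
With fR = 1.44×10⁻⁴ × 1490×10³ m = 214 m/s:
V = [−fR + √((fR)² + 4 fR V_g)]/2 = [−214 + √(214² + 4×214×8.38)]/2 = 8.08 m/s
Subgeostrophic (V < V_g = 8.38 m/s), as expected around a low.
Converting: 8.08 m/s × 1.944 = 16 knots

16 knots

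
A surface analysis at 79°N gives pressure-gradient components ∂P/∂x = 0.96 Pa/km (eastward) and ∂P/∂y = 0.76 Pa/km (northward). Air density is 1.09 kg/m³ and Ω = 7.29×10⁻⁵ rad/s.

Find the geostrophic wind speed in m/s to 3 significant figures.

Coriolis parameter at 79°N:
f = 2Ω sin φ = 2 × 7.29×10⁻⁵ × sin 79° = 1.43×10⁻⁴ s⁻¹
Component geostrophic relations (x east, y north):
u_g = −(1/(fρ)) ∂P/∂y,  v_g = (1/(fρ)) ∂P/∂x
u_g = −(0.76×10⁻³)/(1.43×10⁻⁴ × 1.09) = −4.87 m/s;  v_g = (0.96×10⁻³)/(1.43×10⁻⁴ × 1.09) = 6.15 m/s
|V_g| = √(u_g² + v_g²) = 7.85 m/s

7.85 m/s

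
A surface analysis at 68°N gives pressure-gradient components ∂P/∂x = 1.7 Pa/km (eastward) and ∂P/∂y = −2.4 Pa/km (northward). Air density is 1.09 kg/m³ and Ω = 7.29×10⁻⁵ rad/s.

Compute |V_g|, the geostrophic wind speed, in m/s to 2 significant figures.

Coriolis parameter at 68°N:
f = 2Ω sin φ = 2 × 7.29×10⁻⁵ × sin 68° = 1.35×10⁻⁴ s⁻¹
Component geostrophic relations (x east, y north):
u_g = −(1/(fρ)) ∂P/∂y,  v_g = (1/(fρ)) ∂P/∂x
u_g = −(−2.4×10⁻³)/(1.35×10⁻⁴ × 1.09) = 16.3 m/s;  v_g = (1.7×10⁻³)/(1.35×10⁻⁴ × 1.09) = 11.5 m/s
|V_g| = √(u_g² + v_g²) = 20.0 m/s

20 m/s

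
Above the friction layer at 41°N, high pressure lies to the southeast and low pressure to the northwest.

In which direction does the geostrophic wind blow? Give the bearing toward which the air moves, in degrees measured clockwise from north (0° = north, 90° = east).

The pressure-gradient force points toward the northwest (bearing 315°).
Geostrophic balance: in the Northern Hemisphere the Coriolis force deflects motion to the right, so the geostrophic wind blows 90° to the right of the pressure-gradient force (low pressure on the left).
Rotating 315° by 90° clockwise gives 045° — the wind blows toward the northeast.

045°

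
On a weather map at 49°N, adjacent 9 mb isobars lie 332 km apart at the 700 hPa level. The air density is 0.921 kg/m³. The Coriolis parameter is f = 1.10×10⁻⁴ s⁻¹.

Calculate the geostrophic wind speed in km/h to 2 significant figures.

96 km/h

Pressure gradient: |∂P/∂n| = 900 Pa / 332000 m = 2.71×10⁻³ Pa/m
Geostrophic balance (pressure-gradient force = Coriolis force):
V_g = (1/(fρ)) |∂P/∂n| = 2.71×10⁻³ / (1.10×10⁻⁴ × 0.921) = 26.8 m/s
Converting: 26.8 m/s × 3.6 = 96 km/h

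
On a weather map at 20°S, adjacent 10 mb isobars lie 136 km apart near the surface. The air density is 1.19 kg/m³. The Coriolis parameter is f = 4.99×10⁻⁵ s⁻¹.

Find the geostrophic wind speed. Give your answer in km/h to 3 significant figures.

Pressure gradient: |∂P/∂n| = 1000 Pa / 136000 m = 7.35×10⁻³ Pa/m
Geostrophic balance (pressure-gradient force = Coriolis force):
V_g = (1/(fρ)) |∂P/∂n| = 7.35×10⁻³ / (4.99×10⁻⁵ × 1.19) = 124 m/s
Converting: 124 m/s × 3.6 = 446 km/h

446 km/h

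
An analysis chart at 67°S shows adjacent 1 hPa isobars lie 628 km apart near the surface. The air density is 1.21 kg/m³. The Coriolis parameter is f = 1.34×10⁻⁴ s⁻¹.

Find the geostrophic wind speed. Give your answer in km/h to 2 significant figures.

3.5 km/h

Pressure gradient: |∂P/∂n| = 100 Pa / 628000 m = 1.59×10⁻⁴ Pa/m
Geostrophic balance (pressure-gradient force = Coriolis force):
V_g = (1/(fρ)) |∂P/∂n| = 1.59×10⁻⁴ / (1.34×10⁻⁴ × 1.21) = 0.982 m/s
Converting: 0.982 m/s × 3.6 = 3.5 km/h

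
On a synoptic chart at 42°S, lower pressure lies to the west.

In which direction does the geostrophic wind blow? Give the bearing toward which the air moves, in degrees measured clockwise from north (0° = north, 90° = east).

The pressure-gradient force points toward the west (bearing 270°).
Geostrophic balance: in the Southern Hemisphere the Coriolis force deflects motion to the left, so the geostrophic wind blows 90° to the left of the pressure-gradient force (low pressure on the right).
Rotating 270° by 90° counterclockwise gives 180° — the wind blows toward the south.

180°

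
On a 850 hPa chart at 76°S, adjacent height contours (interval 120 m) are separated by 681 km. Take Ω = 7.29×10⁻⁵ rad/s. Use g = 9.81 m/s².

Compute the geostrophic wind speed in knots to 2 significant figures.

Coriolis parameter at 76°S:
f = 2Ω sin φ = 2 × 7.29×10⁻⁵ × sin 76° = 1.41×10⁻⁴ s⁻¹
Height gradient: |∂Z/∂n| = 120 m / 681000 m = 1.76×10⁻⁴
On a pressure surface, geostrophic balance gives V_g = (g/f)|∂Z/∂n|:
V_g = 9.81 × 1.76×10⁻⁴ / 1.41×10⁻⁴ = 12.2 m/s
Converting: 12.2 m/s × 1.944 = 24 knots

24 knots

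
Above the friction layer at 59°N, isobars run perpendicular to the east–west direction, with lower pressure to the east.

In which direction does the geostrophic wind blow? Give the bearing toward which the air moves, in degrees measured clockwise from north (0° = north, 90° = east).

180°

The pressure-gradient force points toward the east (bearing 090°).
Geostrophic balance: in the Northern Hemisphere the Coriolis force deflects motion to the right, so the geostrophic wind blows 90° to the right of the pressure-gradient force (low pressure on the left).
Rotating 090° by 90° clockwise gives 180° — the wind blows toward the south.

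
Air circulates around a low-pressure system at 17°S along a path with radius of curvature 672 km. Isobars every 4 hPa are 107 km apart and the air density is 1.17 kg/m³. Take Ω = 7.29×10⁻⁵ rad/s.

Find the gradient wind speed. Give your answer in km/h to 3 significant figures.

123 km/h

Coriolis parameter at 17°S:
f = 2Ω sin φ = 2 × 7.29×10⁻⁵ × sin 17° = 4.26×10⁻⁵ s⁻¹
Pressure gradient: |∂P/∂n| = 400 Pa / 107000 m = 3.74×10⁻³ Pa/m
Geostrophic speed: V_g = |∂P/∂n|/(fρ) = 3.74×10⁻³/(4.26×10⁻⁵ × 1.17) = 75.0 m/s
Around a low, centrifugal force acts outward with Coriolis, so pressure-gradient force balances both:
(1/ρ)|∂P/∂n| = fV + V²/R  →  V² + fR·V − fR·V_g = 0
With fR = 4.26×10⁻⁵ × 672×10³ m = 28.6 m/s:
V = [−fR + √((fR)² + 4 fR V_g)]/2 = [−28.6 + √(28.6² + 4×28.6×75)]/2 = 34.2 m/s
Subgeostrophic (V < V_g = 75 m/s), as expected around a low.
Converting: 34.2 m/s × 3.6 = 123 km/h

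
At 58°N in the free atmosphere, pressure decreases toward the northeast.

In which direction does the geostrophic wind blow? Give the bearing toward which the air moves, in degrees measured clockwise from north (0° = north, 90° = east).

135°

The pressure-gradient force points toward the northeast (bearing 045°).
Geostrophic balance: in the Northern Hemisphere the Coriolis force deflects motion to the right, so the geostrophic wind blows 90° to the right of the pressure-gradient force (low pressure on the left).
Rotating 045° by 90° clockwise gives 135° — the wind blows toward the southeast.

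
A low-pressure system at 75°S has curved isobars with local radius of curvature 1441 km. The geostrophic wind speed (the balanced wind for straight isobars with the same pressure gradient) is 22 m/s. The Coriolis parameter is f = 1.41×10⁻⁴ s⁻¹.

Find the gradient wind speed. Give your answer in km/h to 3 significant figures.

72.1 km/h

Around a low, centrifugal force acts outward with Coriolis, so pressure-gradient force balances both:
(1/ρ)|∂P/∂n| = fV + V²/R  →  V² + fR·V − fR·V_g = 0
With fR = 1.41×10⁻⁴ × 1441×10³ m = 203 m/s:
V = [−fR + √((fR)² + 4 fR V_g)]/2 = [−203 + √(203² + 4×203×22)]/2 = 20 m/s
Subgeostrophic (V < V_g = 22 m/s), as expected around a low.
Converting: 20 m/s × 3.6 = 72.1 km/h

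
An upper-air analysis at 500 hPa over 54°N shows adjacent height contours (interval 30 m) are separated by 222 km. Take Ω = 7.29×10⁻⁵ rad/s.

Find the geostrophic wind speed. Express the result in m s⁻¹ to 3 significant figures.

Coriolis parameter at 54°N:
f = 2Ω sin φ = 2 × 7.29×10⁻⁵ × sin 54° = 1.18×10⁻⁴ s⁻¹
Height gradient: |∂Z/∂n| = 30 m / 222000 m = 1.35×10⁻⁴
On a pressure surface, geostrophic balance gives V_g = (g/f)|∂Z/∂n|:
V_g = 9.81 × 1.35×10⁻⁴ / 1.18×10⁻⁴ = 11.2 m/s

11.2 m s⁻¹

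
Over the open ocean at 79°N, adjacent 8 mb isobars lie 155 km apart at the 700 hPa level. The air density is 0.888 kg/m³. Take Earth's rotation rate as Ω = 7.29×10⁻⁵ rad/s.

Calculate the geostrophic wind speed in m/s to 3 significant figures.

40.6 m/s

Coriolis parameter at 79°N:
f = 2Ω sin φ = 2 × 7.29×10⁻⁵ × sin 79° = 1.43×10⁻⁴ s⁻¹
Pressure gradient: |∂P/∂n| = 800 Pa / 155000 m = 5.16×10⁻³ Pa/m
Geostrophic balance (pressure-gradient force = Coriolis force):
V_g = (1/(fρ)) |∂P/∂n| = 5.16×10⁻³ / (1.43×10⁻⁴ × 0.888) = 40.6 m/s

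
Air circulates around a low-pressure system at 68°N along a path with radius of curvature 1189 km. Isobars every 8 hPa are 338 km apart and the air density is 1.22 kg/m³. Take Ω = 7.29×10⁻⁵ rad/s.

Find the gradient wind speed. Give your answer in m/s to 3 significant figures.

13.3 m/s

Coriolis parameter at 68°N:
f = 2Ω sin φ = 2 × 7.29×10⁻⁵ × sin 68° = 1.35×10⁻⁴ s⁻¹
Pressure gradient: |∂P/∂n| = 800 Pa / 338000 m = 2.37×10⁻³ Pa/m
Geostrophic speed: V_g = |∂P/∂n|/(fρ) = 2.37×10⁻³/(1.35×10⁻⁴ × 1.22) = 14.4 m/s
Around a low, centrifugal force acts outward with Coriolis, so pressure-gradient force balances both:
(1/ρ)|∂P/∂n| = fV + V²/R  →  V² + fR·V − fR·V_g = 0
With fR = 1.35×10⁻⁴ × 1189×10³ m = 161 m/s:
V = [−fR + √((fR)² + 4 fR V_g)]/2 = [−161 + √(161² + 4×161×14.4)]/2 = 13.3 m/s
Subgeostrophic (V < V_g = 14.4 m/s), as expected around a low.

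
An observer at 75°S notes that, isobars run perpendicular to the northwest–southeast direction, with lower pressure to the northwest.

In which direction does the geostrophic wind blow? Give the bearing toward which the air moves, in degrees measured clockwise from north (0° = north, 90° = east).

The pressure-gradient force points toward the northwest (bearing 315°).
Geostrophic balance: in the Southern Hemisphere the Coriolis force deflects motion to the left, so the geostrophic wind blows 90° to the left of the pressure-gradient force (low pressure on the right).
Rotating 315° by 90° counterclockwise gives 225° — the wind blows toward the southwest.

225°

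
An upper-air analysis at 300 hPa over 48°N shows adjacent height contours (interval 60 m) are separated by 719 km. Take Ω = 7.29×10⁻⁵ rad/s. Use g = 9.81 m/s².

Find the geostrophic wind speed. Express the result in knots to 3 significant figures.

Coriolis parameter at 48°N:
f = 2Ω sin φ = 2 × 7.29×10⁻⁵ × sin 48° = 1.08×10⁻⁴ s⁻¹
Height gradient: |∂Z/∂n| = 60 m / 719000 m = 8.34×10⁻⁵
On a pressure surface, geostrophic balance gives V_g = (g/f)|∂Z/∂n|:
V_g = 9.81 × 8.34×10⁻⁵ / 1.08×10⁻⁴ = 7.56 m/s
Converting: 7.56 m/s × 1.944 = 14.7 knots

14.7 knots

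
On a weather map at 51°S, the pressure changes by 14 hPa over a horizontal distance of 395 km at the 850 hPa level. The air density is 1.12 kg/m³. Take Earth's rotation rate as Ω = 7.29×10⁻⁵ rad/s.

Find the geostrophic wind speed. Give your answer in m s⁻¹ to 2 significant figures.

Coriolis parameter at 51°S:
f = 2Ω sin φ = 2 × 7.29×10⁻⁵ × sin 51° = 1.13×10⁻⁴ s⁻¹
Pressure gradient: |∂P/∂n| = 1400 Pa / 395000 m = 3.54×10⁻³ Pa/m
Geostrophic balance (pressure-gradient force = Coriolis force):
V_g = (1/(fρ)) |∂P/∂n| = 3.54×10⁻³ / (1.13×10⁻⁴ × 1.12) = 27.9 m/s

28 m s⁻¹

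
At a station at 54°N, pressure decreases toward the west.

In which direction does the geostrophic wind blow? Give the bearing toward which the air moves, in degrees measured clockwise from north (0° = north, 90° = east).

The pressure-gradient force points toward the west (bearing 270°).
Geostrophic balance: in the Northern Hemisphere the Coriolis force deflects motion to the right, so the geostrophic wind blows 90° to the right of the pressure-gradient force (low pressure on the left).
Rotating 270° by 90° clockwise gives 000° — the wind blows toward the north.

000°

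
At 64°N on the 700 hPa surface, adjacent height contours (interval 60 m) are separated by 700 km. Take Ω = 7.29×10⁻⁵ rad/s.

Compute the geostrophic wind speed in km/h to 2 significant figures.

23 km/h

Coriolis parameter at 64°N:
f = 2Ω sin φ = 2 × 7.29×10⁻⁵ × sin 64° = 1.31×10⁻⁴ s⁻¹
Height gradient: |∂Z/∂n| = 60 m / 700000 m = 8.57×10⁻⁵
On a pressure surface, geostrophic balance gives V_g = (g/f)|∂Z/∂n|:
V_g = 9.81 × 8.57×10⁻⁵ / 1.31×10⁻⁴ = 6.42 m/s
Converting: 6.42 m/s × 3.6 = 23 km/h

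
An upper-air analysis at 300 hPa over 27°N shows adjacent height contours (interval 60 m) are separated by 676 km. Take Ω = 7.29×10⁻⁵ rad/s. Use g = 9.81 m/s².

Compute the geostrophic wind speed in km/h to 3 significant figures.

47.4 km/h

Coriolis parameter at 27°N:
f = 2Ω sin φ = 2 × 7.29×10⁻⁵ × sin 27° = 6.62×10⁻⁵ s⁻¹
Height gradient: |∂Z/∂n| = 60 m / 676000 m = 8.88×10⁻⁵
On a pressure surface, geostrophic balance gives V_g = (g/f)|∂Z/∂n|:
V_g = 9.81 × 8.88×10⁻⁵ / 6.62×10⁻⁵ = 13.2 m/s
Converting: 13.2 m/s × 3.6 = 47.4 km/h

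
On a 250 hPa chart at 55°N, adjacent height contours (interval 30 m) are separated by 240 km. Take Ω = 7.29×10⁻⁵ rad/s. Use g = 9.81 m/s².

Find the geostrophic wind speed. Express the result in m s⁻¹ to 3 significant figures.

Coriolis parameter at 55°N:
f = 2Ω sin φ = 2 × 7.29×10⁻⁵ × sin 55° = 1.19×10⁻⁴ s⁻¹
Height gradient: |∂Z/∂n| = 30 m / 240000 m = 1.25×10⁻⁴
On a pressure surface, geostrophic balance gives V_g = (g/f)|∂Z/∂n|:
V_g = 9.81 × 1.25×10⁻⁴ / 1.19×10⁻⁴ = 10.3 m/s

10.3 m s⁻¹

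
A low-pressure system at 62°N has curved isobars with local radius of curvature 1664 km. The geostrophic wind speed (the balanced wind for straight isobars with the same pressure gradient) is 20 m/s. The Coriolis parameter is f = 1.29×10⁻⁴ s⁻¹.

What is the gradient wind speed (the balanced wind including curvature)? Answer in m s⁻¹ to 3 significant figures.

18.4 m s⁻¹

Around a low, centrifugal force acts outward with Coriolis, so pressure-gradient force balances both:
(1/ρ)|∂P/∂n| = fV + V²/R  →  V² + fR·V − fR·V_g = 0
With fR = 1.29×10⁻⁴ × 1664×10³ m = 215 m/s:
V = [−fR + √((fR)² + 4 fR V_g)]/2 = [−215 + √(215² + 4×215×20)]/2 = 18.4 m/s
Subgeostrophic (V < V_g = 20 m/s), as expected around a low.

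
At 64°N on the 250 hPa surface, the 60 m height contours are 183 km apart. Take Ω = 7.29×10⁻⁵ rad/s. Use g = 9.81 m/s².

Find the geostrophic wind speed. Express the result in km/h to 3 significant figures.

88.4 km/h

Coriolis parameter at 64°N:
f = 2Ω sin φ = 2 × 7.29×10⁻⁵ × sin 64° = 1.31×10⁻⁴ s⁻¹
Height gradient: |∂Z/∂n| = 60 m / 183000 m = 3.28×10⁻⁴
On a pressure surface, geostrophic balance gives V_g = (g/f)|∂Z/∂n|:
V_g = 9.81 × 3.28×10⁻⁴ / 1.31×10⁻⁴ = 24.5 m/s
Converting: 24.5 m/s × 3.6 = 88.4 km/h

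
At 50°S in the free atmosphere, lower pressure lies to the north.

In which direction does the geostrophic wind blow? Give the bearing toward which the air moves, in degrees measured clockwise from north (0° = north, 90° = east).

The pressure-gradient force points toward the north (bearing 000°).
Geostrophic balance: in the Southern Hemisphere the Coriolis force deflects motion to the left, so the geostrophic wind blows 90° to the left of the pressure-gradient force (low pressure on the right).
Rotating 000° by 90° counterclockwise gives 270° — the wind blows toward the west.

270°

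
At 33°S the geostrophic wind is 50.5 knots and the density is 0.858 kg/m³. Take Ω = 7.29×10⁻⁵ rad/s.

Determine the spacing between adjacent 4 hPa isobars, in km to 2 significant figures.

Coriolis parameter at 33°S:
f = 2Ω sin φ = 2 × 7.29×10⁻⁵ × sin 33° = 7.94×10⁻⁵ s⁻¹
Wind speed in SI: 50.5 knots = 26.0 m/s
Geostrophic balance rearranged: |∂P/∂n| = f ρ V_g
|∂P/∂n| = 7.94×10⁻⁵ × 0.858 × 26.0 = 1.77×10⁻³ Pa/m
Isobar spacing: Δn = ΔP/|∂P/∂n| = 400 Pa / 1.77×10⁻³ Pa/m = 225984 m ≈ 230 km

230 km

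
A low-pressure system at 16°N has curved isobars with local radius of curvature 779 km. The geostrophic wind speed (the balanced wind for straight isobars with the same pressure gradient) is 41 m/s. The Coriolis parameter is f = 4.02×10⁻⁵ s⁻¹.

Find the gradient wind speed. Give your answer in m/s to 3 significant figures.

23.4 m/s

Around a low, centrifugal force acts outward with Coriolis, so pressure-gradient force balances both:
(1/ρ)|∂P/∂n| = fV + V²/R  →  V² + fR·V − fR·V_g = 0
With fR = 4.02×10⁻⁵ × 779×10³ m = 31.3 m/s:
V = [−fR + √((fR)² + 4 fR V_g)]/2 = [−31.3 + √(31.3² + 4×31.3×41)]/2 = 23.4 m/s
Subgeostrophic (V < V_g = 41 m/s), as expected around a low.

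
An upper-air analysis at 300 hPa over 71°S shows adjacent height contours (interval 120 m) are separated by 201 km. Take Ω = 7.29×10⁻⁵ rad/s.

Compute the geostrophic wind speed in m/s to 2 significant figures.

42 m/s

Coriolis parameter at 71°S:
f = 2Ω sin φ = 2 × 7.29×10⁻⁵ × sin 71° = 1.38×10⁻⁴ s⁻¹
Height gradient: |∂Z/∂n| = 120 m / 201000 m = 5.97×10⁻⁴
On a pressure surface, geostrophic balance gives V_g = (g/f)|∂Z/∂n|:
V_g = 9.81 × 5.97×10⁻⁴ / 1.38×10⁻⁴ = 42.5 m/s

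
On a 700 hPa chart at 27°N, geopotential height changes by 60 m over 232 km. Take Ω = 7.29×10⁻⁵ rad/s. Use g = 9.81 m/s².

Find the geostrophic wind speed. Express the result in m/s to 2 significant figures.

38 m/s

Coriolis parameter at 27°N:
f = 2Ω sin φ = 2 × 7.29×10⁻⁵ × sin 27° = 6.62×10⁻⁵ s⁻¹
Height gradient: |∂Z/∂n| = 60 m / 232000 m = 2.59×10⁻⁴
On a pressure surface, geostrophic balance gives V_g = (g/f)|∂Z/∂n|:
V_g = 9.81 × 2.59×10⁻⁴ / 6.62×10⁻⁵ = 38.3 m/s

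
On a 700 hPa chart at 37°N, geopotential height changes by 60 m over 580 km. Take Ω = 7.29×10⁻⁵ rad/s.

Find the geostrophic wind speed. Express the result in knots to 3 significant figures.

22.5 knots

Coriolis parameter at 37°N:
f = 2Ω sin φ = 2 × 7.29×10⁻⁵ × sin 37° = 8.77×10⁻⁵ s⁻¹
Height gradient: |∂Z/∂n| = 60 m / 580000 m = 1.03×10⁻⁴
On a pressure surface, geostrophic balance gives V_g = (g/f)|∂Z/∂n|:
V_g = 9.81 × 1.03×10⁻⁴ / 8.77×10⁻⁵ = 11.6 m/s
Converting: 11.6 m/s × 1.944 = 22.5 knots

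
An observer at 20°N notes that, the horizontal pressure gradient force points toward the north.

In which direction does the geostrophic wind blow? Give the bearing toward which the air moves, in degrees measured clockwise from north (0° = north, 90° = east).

The pressure-gradient force points toward the north (bearing 000°).
Geostrophic balance: in the Northern Hemisphere the Coriolis force deflects motion to the right, so the geostrophic wind blows 90° to the right of the pressure-gradient force (low pressure on the left).
Rotating 000° by 90° clockwise gives 090° — the wind blows toward the east.

090°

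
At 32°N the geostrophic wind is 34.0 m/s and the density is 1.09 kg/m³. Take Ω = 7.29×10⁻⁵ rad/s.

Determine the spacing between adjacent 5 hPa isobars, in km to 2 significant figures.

Coriolis parameter at 32°N:
f = 2Ω sin φ = 2 × 7.29×10⁻⁵ × sin 32° = 7.73×10⁻⁵ s⁻¹
Geostrophic balance rearranged: |∂P/∂n| = f ρ V_g
|∂P/∂n| = 7.73×10⁻⁵ × 1.09 × 34.0 = 2.86×10⁻³ Pa/m
Isobar spacing: Δn = ΔP/|∂P/∂n| = 500 Pa / 2.86×10⁻³ Pa/m = 174621 m ≈ 170 km

170 km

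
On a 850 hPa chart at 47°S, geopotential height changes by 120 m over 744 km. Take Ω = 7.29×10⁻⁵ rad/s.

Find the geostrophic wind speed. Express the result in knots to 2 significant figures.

Coriolis parameter at 47°S:
f = 2Ω sin φ = 2 × 7.29×10⁻⁵ × sin 47° = 1.07×10⁻⁴ s⁻¹
Height gradient: |∂Z/∂n| = 120 m / 744000 m = 1.61×10⁻⁴
On a pressure surface, geostrophic balance gives V_g = (g/f)|∂Z/∂n|:
V_g = 9.81 × 1.61×10⁻⁴ / 1.07×10⁻⁴ = 14.8 m/s
Converting: 14.8 m/s × 1.944 = 29 knots

29 knots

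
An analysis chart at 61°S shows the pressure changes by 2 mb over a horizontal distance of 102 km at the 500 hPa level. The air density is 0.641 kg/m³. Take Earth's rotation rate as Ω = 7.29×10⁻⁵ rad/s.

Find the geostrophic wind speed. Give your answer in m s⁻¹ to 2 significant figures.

Coriolis parameter at 61°S:
f = 2Ω sin φ = 2 × 7.29×10⁻⁵ × sin 61° = 1.28×10⁻⁴ s⁻¹
Pressure gradient: |∂P/∂n| = 200 Pa / 102000 m = 1.96×10⁻³ Pa/m
Geostrophic balance (pressure-gradient force = Coriolis force):
V_g = (1/(fρ)) |∂P/∂n| = 1.96×10⁻³ / (1.28×10⁻⁴ × 0.641) = 24.0 m/s

24 m s⁻¹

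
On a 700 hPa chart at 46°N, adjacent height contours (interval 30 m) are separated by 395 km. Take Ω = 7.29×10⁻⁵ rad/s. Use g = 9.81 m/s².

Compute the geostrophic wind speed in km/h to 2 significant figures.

26 km/h

Coriolis parameter at 46°N:
f = 2Ω sin φ = 2 × 7.29×10⁻⁵ × sin 46° = 1.05×10⁻⁴ s⁻¹
Height gradient: |∂Z/∂n| = 30 m / 395000 m = 7.59×10⁻⁵
On a pressure surface, geostrophic balance gives V_g = (g/f)|∂Z/∂n|:
V_g = 9.81 × 7.59×10⁻⁵ / 1.05×10⁻⁴ = 7.10 m/s
Converting: 7.10 m/s × 3.6 = 26 km/h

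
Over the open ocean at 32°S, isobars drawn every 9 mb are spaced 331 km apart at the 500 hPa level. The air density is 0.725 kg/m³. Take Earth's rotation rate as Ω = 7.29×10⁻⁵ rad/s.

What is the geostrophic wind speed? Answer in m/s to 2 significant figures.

Coriolis parameter at 32°S:
f = 2Ω sin φ = 2 × 7.29×10⁻⁵ × sin 32° = 7.73×10⁻⁵ s⁻¹
Pressure gradient: |∂P/∂n| = 900 Pa / 331000 m = 2.72×10⁻³ Pa/m
Geostrophic balance (pressure-gradient force = Coriolis force):
V_g = (1/(fρ)) |∂P/∂n| = 2.72×10⁻³ / (7.73×10⁻⁵ × 0.725) = 48.5 m/s

49 m/s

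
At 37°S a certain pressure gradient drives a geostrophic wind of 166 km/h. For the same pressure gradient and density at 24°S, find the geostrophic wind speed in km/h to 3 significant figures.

With the same pressure gradient and density, V_g ∝ 1/f ∝ 1/sin φ.
V₂ = V₁ · sin φ₁ / sin φ₂ = 166 × sin 37° / sin 24°
V₂ = 166 × 0.6018/0.4067 = 246 km/h

246 km/h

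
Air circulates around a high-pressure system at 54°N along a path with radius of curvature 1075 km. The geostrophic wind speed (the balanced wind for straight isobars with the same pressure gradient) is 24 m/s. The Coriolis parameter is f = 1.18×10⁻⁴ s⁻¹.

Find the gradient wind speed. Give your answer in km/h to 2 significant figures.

120 km/h

Around a high, pressure-gradient force acts outward with centrifugal, so Coriolis balances both:
fV = (1/ρ)|∂P/∂n| + V²/R  →  V² − fR·V + fR·V_g = 0
With fR = 1.18×10⁻⁴ × 1075×10³ m = 127 m/s:
V = [fR − √((fR)² − 4 fR V_g)]/2 = [127 − √(127² − 4×127×24)]/2 = 32.1 m/s
Supergeostrophic (V > V_g = 24 m/s), as expected around a high.
Converting: 32.1 m/s × 3.6 = 120 km/h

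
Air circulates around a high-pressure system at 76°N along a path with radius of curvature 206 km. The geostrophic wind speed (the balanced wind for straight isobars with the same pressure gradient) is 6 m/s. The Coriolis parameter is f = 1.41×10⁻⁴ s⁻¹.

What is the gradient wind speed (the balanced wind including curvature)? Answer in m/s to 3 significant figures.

Around a high, pressure-gradient force acts outward with centrifugal, so Coriolis balances both:
fV = (1/ρ)|∂P/∂n| + V²/R  →  V² − fR·V + fR·V_g = 0
With fR = 1.41×10⁻⁴ × 206×10³ m = 29.0 m/s:
V = [fR − √((fR)² − 4 fR V_g)]/2 = [29.0 − √(29.0² − 4×29.0×6)]/2 = 8.47 m/s
Supergeostrophic (V > V_g = 6 m/s), as expected around a high.

8.47 m/s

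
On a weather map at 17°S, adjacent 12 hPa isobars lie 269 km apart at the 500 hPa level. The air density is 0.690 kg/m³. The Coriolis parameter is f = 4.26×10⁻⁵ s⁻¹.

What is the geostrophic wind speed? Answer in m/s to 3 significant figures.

152 m/s

Pressure gradient: |∂P/∂n| = 1200 Pa / 269000 m = 4.46×10⁻³ Pa/m
Geostrophic balance (pressure-gradient force = Coriolis force):
V_g = (1/(fρ)) |∂P/∂n| = 4.46×10⁻³ / (4.26×10⁻⁵ × 0.690) = 152 m/s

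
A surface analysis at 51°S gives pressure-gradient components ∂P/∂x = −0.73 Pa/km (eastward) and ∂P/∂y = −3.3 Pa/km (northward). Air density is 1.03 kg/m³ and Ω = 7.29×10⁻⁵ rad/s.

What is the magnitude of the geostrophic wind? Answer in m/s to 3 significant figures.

Coriolis parameter at 51°S:
f = 2Ω sin φ = 2 × 7.29×10⁻⁵ × sin 51° = 1.13×10⁻⁴ s⁻¹
In the Southern Hemisphere f is negative: f = −1.13×10⁻⁴ s⁻¹.
Component geostrophic relations (x east, y north):
u_g = −(1/(fρ)) ∂P/∂y,  v_g = (1/(fρ)) ∂P/∂x
u_g = −(−3.3×10⁻³)/(−1.13×10⁻⁴ × 1.03) = −28.3 m/s;  v_g = (−0.73×10⁻³)/(−1.13×10⁻⁴ × 1.03) = 6.25 m/s
|V_g| = √(u_g² + v_g²) = 29.0 m/s

29.0 m/s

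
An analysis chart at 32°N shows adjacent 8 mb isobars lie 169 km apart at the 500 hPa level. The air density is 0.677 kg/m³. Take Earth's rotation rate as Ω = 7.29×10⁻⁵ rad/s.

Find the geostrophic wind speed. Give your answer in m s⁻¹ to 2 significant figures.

Coriolis parameter at 32°N:
f = 2Ω sin φ = 2 × 7.29×10⁻⁵ × sin 32° = 7.73×10⁻⁵ s⁻¹
Pressure gradient: |∂P/∂n| = 800 Pa / 169000 m = 4.73×10⁻³ Pa/m
Geostrophic balance (pressure-gradient force = Coriolis force):
V_g = (1/(fρ)) |∂P/∂n| = 4.73×10⁻³ / (7.73×10⁻⁵ × 0.677) = 90.5 m/s

90 m s⁻¹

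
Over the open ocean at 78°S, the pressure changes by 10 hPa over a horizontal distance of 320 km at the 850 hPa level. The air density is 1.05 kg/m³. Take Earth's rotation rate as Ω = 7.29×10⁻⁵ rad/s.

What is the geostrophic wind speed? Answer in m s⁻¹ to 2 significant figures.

21 m s⁻¹

Coriolis parameter at 78°S:
f = 2Ω sin φ = 2 × 7.29×10⁻⁵ × sin 78° = 1.43×10⁻⁴ s⁻¹
Pressure gradient: |∂P/∂n| = 1000 Pa / 320000 m = 3.12×10⁻³ Pa/m
Geostrophic balance (pressure-gradient force = Coriolis force):
V_g = (1/(fρ)) |∂P/∂n| = 3.12×10⁻³ / (1.43×10⁻⁴ × 1.05) = 20.9 m/s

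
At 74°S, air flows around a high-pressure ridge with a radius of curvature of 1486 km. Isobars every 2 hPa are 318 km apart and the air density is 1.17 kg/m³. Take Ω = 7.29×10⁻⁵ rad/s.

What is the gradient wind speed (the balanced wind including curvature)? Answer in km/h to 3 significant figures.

Coriolis parameter at 74°S:
f = 2Ω sin φ = 2 × 7.29×10⁻⁵ × sin 74° = 1.40×10⁻⁴ s⁻¹
Pressure gradient: |∂P/∂n| = 200 Pa / 318000 m = 6.29×10⁻⁴ Pa/m
Geostrophic speed: V_g = |∂P/∂n|/(fρ) = 6.29×10⁻⁴/(1.40×10⁻⁴ × 1.17) = 3.84 m/s
Around a high, pressure-gradient force acts outward with centrifugal, so Coriolis balances both:
fV = (1/ρ)|∂P/∂n| + V²/R  →  V² − fR·V + fR·V_g = 0
With fR = 1.40×10⁻⁴ × 1486×10³ m = 208 m/s:
V = [fR − √((fR)² − 4 fR V_g)]/2 = [208 − √(208² − 4×208×3.84)]/2 = 3.91 m/s
Supergeostrophic (V > V_g = 3.84 m/s), as expected around a high.
Converting: 3.91 m/s × 3.6 = 14.1 km/h

14.1 km/h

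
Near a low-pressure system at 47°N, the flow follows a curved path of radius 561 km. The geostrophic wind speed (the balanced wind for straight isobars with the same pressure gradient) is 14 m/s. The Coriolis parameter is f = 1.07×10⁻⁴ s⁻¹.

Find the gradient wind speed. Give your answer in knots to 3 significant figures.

Around a low, centrifugal force acts outward with Coriolis, so pressure-gradient force balances both:
(1/ρ)|∂P/∂n| = fV + V²/R  →  V² + fR·V − fR·V_g = 0
With fR = 1.07×10⁻⁴ × 561×10³ m = 60.0 m/s:
V = [−fR + √((fR)² + 4 fR V_g)]/2 = [−60.0 + √(60.0² + 4×60.0×14)]/2 = 11.7 m/s
Subgeostrophic (V < V_g = 14 m/s), as expected around a low.
Converting: 11.7 m/s × 1.944 = 22.8 knots

22.8 knots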